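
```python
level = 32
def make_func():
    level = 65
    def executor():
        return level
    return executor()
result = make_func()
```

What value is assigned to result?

Step 1: level = 32 globally, but make_func() defines level = 65 locally.
Step 2: executor() looks up level. Not in local scope, so checks enclosing scope (make_func) and finds level = 65.
Step 3: result = 65

The answer is 65.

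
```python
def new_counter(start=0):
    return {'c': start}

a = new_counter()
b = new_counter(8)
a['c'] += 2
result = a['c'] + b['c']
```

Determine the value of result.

Step 1: new_counter() returns a new dict each call (immutable default 0).
Step 2: a = {'c': 0}, b = {'c': 8}.
Step 3: a['c'] += 2 = 2. result = 2 + 8 = 10

The answer is 10.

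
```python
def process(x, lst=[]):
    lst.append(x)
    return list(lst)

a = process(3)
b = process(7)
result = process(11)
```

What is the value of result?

Step 1: Default list is shared. list() creates copies for return values.
Step 2: Internal list grows: [3] -> [3, 7] -> [3, 7, 11].
Step 3: result = [3, 7, 11]

The answer is [3, 7, 11].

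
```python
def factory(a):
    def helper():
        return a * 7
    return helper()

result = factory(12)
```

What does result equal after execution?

Step 1: factory(12) binds parameter a = 12.
Step 2: helper() accesses a = 12 from enclosing scope.
Step 3: result = 12 * 7 = 84

The answer is 84.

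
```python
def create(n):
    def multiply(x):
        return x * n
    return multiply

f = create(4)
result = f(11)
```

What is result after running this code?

Step 1: create(4) returns multiply closure with n = 4.
Step 2: f(11) computes 11 * 4 = 44.
Step 3: result = 44

The answer is 44.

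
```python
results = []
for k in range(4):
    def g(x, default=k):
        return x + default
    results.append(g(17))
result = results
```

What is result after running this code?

Step 1: Default argument default=k is evaluated at function definition time.
Step 2: Each iteration creates g with default = current k value.
Step 3: g(17) returns 17 + default. results = [17, 18, 19, 20]

The answer is [17, 18, 19, 20].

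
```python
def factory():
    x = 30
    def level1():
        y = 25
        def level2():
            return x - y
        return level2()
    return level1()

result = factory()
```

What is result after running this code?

Step 1: x = 30 in factory. y = 25 in level1.
Step 2: level2() reads x = 30 and y = 25 from enclosing scopes.
Step 3: result = 30 - 25 = 5

The answer is 5.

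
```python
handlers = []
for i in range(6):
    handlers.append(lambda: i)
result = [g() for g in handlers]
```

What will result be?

Step 1: All 6 lambdas share the same variable i.
Step 2: After the loop, i = 5.
Step 3: Each call returns 5. result = [5, 5, 5, 5, 5, 5]

The answer is [5, 5, 5, 5, 5, 5].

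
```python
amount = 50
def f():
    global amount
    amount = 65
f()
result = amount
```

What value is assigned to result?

Step 1: amount = 50 globally.
Step 2: f() declares global amount and sets it to 65.
Step 3: After f(), global amount = 65. result = 65

The answer is 65.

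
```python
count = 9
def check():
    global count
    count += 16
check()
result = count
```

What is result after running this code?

Step 1: count = 9 globally.
Step 2: check() modifies global count: count += 16 = 25.
Step 3: result = 25

The answer is 25.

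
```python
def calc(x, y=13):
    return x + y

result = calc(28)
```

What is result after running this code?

Step 1: calc(28) uses default y = 13.
Step 2: Returns 28 + 13 = 41.
Step 3: result = 41

The answer is 41.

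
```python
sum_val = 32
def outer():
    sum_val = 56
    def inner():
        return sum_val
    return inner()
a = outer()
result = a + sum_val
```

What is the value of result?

Step 1: outer() has local sum_val = 56. inner() reads from enclosing.
Step 2: outer() returns 56. Global sum_val = 32 unchanged.
Step 3: result = 56 + 32 = 88

The answer is 88.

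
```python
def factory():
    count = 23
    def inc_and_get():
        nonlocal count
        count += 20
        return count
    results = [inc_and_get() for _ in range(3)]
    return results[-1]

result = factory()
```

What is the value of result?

Step 1: count = 23.
Step 2: Three calls to inc_and_get(), each adding 20.
Step 3: Last value = 23 + 20 * 3 = 83

The answer is 83.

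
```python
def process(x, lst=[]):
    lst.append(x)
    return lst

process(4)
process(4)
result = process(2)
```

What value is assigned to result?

Step 1: Mutable default argument gotcha! The list [] is created once.
Step 2: Each call appends to the SAME list: [4], [4, 4], [4, 4, 2].
Step 3: result = [4, 4, 2]

The answer is [4, 4, 2].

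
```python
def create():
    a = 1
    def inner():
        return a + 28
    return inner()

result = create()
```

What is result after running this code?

Step 1: create() defines a = 1.
Step 2: inner() reads a = 1 from enclosing scope, returns 1 + 28 = 29.
Step 3: result = 29

The answer is 29.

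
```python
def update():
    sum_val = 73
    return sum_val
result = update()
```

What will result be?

Step 1: update() defines sum_val = 73 in its local scope.
Step 2: return sum_val finds the local variable sum_val = 73.
Step 3: result = 73

The answer is 73.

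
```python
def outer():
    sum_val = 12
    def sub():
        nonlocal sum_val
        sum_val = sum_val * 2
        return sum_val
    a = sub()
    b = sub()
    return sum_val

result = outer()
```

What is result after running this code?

Step 1: sum_val starts at 12.
Step 2: First sub(): sum_val = 12 * 2 = 24.
Step 3: Second sub(): sum_val = 24 * 2 = 48.
Step 4: result = 48

The answer is 48.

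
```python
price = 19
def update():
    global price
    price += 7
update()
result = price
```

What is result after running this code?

Step 1: price = 19 globally.
Step 2: update() modifies global price: price += 7 = 26.
Step 3: result = 26

The answer is 26.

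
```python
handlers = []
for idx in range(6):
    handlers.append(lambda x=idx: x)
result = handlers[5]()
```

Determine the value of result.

Step 1: Default argument x=idx captures idx's value at each iteration.
Step 2: handlers[5] captured x = 5 when idx was 5.
Step 3: result = 5

The answer is 5.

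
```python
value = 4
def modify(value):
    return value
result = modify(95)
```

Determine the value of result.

Step 1: Global value = 4.
Step 2: modify(95) takes parameter value = 95, which shadows the global.
Step 3: result = 95

The answer is 95.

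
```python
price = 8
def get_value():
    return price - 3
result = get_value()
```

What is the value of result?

Step 1: price = 8 is defined globally.
Step 2: get_value() looks up price from global scope = 8, then computes 8 - 3 = 5.
Step 3: result = 5

The answer is 5.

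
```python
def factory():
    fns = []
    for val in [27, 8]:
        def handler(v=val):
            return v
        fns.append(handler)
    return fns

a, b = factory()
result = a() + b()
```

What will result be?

Step 1: Default argument v=val captures val at each iteration.
Step 2: a() returns 27 (captured at first iteration), b() returns 8 (captured at second).
Step 3: result = 27 + 8 = 35

The answer is 35.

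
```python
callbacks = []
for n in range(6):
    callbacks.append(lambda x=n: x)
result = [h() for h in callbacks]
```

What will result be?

Step 1: Default arg x=n captures n at each iteration.
Step 2: Each lambda has its own default: 0, 1, ..., 5.
Step 3: result = [0, 1, 2, 3, 4, 5]

The answer is [0, 1, 2, 3, 4, 5].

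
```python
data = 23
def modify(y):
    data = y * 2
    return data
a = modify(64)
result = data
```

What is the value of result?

Step 1: Global data = 23.
Step 2: modify(64) creates local data = 64 * 2 = 128.
Step 3: Global data unchanged because no global keyword. result = 23

The answer is 23.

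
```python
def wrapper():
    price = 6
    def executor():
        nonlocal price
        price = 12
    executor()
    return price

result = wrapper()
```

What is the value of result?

Step 1: wrapper() sets price = 6.
Step 2: executor() uses nonlocal to reassign price = 12.
Step 3: result = 12

The answer is 12.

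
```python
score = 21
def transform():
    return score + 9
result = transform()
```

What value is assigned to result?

Step 1: score = 21 is defined globally.
Step 2: transform() looks up score from global scope = 21, then computes 21 + 9 = 30.
Step 3: result = 30

The answer is 30.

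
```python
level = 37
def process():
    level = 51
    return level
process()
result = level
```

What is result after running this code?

Step 1: Global level = 37.
Step 2: process() creates local level = 51 (shadow, not modification).
Step 3: After process() returns, global level is unchanged. result = 37

The answer is 37.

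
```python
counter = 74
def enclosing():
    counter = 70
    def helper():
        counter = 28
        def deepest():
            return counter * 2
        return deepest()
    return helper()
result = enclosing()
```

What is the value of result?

Step 1: deepest() looks up counter through LEGB: not local, finds counter = 28 in enclosing helper().
Step 2: Returns 28 * 2 = 56.
Step 3: result = 56

The answer is 56.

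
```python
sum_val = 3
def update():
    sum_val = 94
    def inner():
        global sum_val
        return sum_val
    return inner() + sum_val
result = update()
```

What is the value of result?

Step 1: Global sum_val = 3. update() shadows with local sum_val = 94.
Step 2: inner() uses global keyword, so inner() returns global sum_val = 3.
Step 3: update() returns 3 + 94 = 97

The answer is 97.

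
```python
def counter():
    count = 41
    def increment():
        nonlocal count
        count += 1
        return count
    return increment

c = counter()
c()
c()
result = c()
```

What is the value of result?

Step 1: counter() creates closure with count = 41.
Step 2: Each c() call increments count via nonlocal. After 3 calls: 41 + 3 = 44.
Step 3: result = 44

The answer is 44.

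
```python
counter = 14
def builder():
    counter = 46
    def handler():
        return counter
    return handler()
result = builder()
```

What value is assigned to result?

Step 1: counter = 14 globally, but builder() defines counter = 46 locally.
Step 2: handler() looks up counter. Not in local scope, so checks enclosing scope (builder) and finds counter = 46.
Step 3: result = 46

The answer is 46.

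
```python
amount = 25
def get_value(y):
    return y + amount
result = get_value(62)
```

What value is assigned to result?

Step 1: amount = 25 is defined globally.
Step 2: get_value(62) uses parameter y = 62 and looks up amount from global scope = 25.
Step 3: result = 62 + 25 = 87

The answer is 87.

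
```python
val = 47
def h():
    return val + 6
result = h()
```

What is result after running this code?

Step 1: val = 47 is defined globally.
Step 2: h() looks up val from global scope = 47, then computes 47 + 6 = 53.
Step 3: result = 53

The answer is 53.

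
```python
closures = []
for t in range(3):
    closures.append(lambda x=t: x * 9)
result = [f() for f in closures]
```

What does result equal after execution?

Step 1: Default arg x=t captures t at each iteration.
Step 2: closures[k] has x defaulting to k, returns k * 9.
Step 3: result = [0, 9, 18]

The answer is [0, 9, 18].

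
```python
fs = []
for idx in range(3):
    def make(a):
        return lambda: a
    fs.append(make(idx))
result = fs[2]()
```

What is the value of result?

Step 1: make(idx) creates a new scope capturing a = idx at call time.
Step 2: fs[2] = make(2), so its lambda captures a = 2.
Step 3: result = 2 (closure factory fixes late binding)

The answer is 2.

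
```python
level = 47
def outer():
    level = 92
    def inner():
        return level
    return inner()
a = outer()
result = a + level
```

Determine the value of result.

Step 1: outer() has local level = 92. inner() reads from enclosing.
Step 2: outer() returns 92. Global level = 47 unchanged.
Step 3: result = 92 + 47 = 139

The answer is 139.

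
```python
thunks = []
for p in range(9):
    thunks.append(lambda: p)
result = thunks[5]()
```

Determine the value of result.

Step 1: The loop creates 9 lambdas, all referencing the same variable p.
Step 2: After the loop, p = 8 (final value).
Step 3: thunks[5]() looks up p at call time and finds 8. This is the late binding gotcha. result = 8

The answer is 8.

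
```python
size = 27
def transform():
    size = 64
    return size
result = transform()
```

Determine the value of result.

Step 1: Global size = 27.
Step 2: transform() creates local size = 64, shadowing the global.
Step 3: Returns local size = 64. result = 64

The answer is 64.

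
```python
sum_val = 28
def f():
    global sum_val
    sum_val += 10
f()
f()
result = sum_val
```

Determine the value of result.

Step 1: sum_val = 28.
Step 2: First f(): sum_val = 28 + 10 = 38.
Step 3: Second f(): sum_val = 38 + 10 = 48. result = 48

The answer is 48.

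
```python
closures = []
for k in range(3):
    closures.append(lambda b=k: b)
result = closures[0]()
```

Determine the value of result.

Step 1: Default argument b=k captures k's value at each iteration.
Step 2: closures[0] captured b = 0 when k was 0.
Step 3: result = 0

The answer is 0.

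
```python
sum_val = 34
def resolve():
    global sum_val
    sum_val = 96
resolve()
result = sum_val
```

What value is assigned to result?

Step 1: sum_val = 34 globally.
Step 2: resolve() declares global sum_val and sets it to 96.
Step 3: After resolve(), global sum_val = 96. result = 96

The answer is 96.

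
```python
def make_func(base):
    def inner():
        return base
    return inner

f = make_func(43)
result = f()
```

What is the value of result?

Step 1: make_func(43) creates closure capturing base = 43.
Step 2: f() returns the captured base = 43.
Step 3: result = 43

The answer is 43.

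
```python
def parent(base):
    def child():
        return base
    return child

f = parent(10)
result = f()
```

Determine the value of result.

Step 1: parent(10) creates closure capturing base = 10.
Step 2: f() returns the captured base = 10.
Step 3: result = 10

The answer is 10.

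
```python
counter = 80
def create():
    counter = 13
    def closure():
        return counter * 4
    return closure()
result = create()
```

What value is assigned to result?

Step 1: create() shadows global counter with counter = 13.
Step 2: closure() finds counter = 13 in enclosing scope, computes 13 * 4 = 52.
Step 3: result = 52

The answer is 52.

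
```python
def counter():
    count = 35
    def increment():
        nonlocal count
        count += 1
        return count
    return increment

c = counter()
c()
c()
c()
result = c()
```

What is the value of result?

Step 1: counter() creates closure with count = 35.
Step 2: Each c() call increments count via nonlocal. After 4 calls: 35 + 4 = 39.
Step 3: result = 39

The answer is 39.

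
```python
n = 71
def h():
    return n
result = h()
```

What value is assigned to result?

Step 1: n = 71 is defined in the global scope.
Step 2: h() looks up n. No local n exists, so Python checks the global scope via LEGB rule and finds n = 71.
Step 3: result = 71

The answer is 71.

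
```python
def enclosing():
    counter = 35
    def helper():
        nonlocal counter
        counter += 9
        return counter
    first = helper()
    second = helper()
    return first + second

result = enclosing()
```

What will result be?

Step 1: counter starts at 35.
Step 2: First call: counter = 35 + 9 = 44, returns 44.
Step 3: Second call: counter = 44 + 9 = 53, returns 53.
Step 4: result = 44 + 53 = 97

The answer is 97.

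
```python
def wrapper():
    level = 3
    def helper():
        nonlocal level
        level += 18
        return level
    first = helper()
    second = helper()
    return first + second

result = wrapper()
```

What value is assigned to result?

Step 1: level starts at 3.
Step 2: First call: level = 3 + 18 = 21, returns 21.
Step 3: Second call: level = 21 + 18 = 39, returns 39.
Step 4: result = 21 + 39 = 60

The answer is 60.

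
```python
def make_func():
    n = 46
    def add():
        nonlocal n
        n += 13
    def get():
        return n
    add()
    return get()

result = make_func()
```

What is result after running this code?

Step 1: n = 46. add() modifies it via nonlocal, get() reads it.
Step 2: add() makes n = 46 + 13 = 59.
Step 3: get() returns 59. result = 59

The answer is 59.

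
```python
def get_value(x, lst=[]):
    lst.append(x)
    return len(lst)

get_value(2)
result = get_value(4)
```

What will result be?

Step 1: Mutable default list persists between calls.
Step 2: First call: lst = [2], len = 1. Second call: lst = [2, 4], len = 2.
Step 3: result = 2

The answer is 2.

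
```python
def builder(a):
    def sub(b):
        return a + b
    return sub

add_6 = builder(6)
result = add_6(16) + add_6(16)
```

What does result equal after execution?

Step 1: add_6 captures a = 6.
Step 2: add_6(16) = 6 + 16 = 22, called twice.
Step 3: result = 22 + 22 = 44

The answer is 44.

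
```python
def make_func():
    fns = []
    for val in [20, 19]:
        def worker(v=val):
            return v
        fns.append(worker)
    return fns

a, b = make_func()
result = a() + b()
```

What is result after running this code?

Step 1: Default argument v=val captures val at each iteration.
Step 2: a() returns 20 (captured at first iteration), b() returns 19 (captured at second).
Step 3: result = 20 + 19 = 39

The answer is 39.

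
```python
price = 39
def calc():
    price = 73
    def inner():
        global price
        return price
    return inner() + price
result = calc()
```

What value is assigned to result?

Step 1: Global price = 39. calc() shadows with local price = 73.
Step 2: inner() uses global keyword, so inner() returns global price = 39.
Step 3: calc() returns 39 + 73 = 112

The answer is 112.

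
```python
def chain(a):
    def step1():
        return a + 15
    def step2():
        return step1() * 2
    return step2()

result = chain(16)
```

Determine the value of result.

Step 1: chain(16) captures a = 16.
Step 2: step2() calls step1() which returns 16 + 15 = 31.
Step 3: step2() returns 31 * 2 = 62

The answer is 62.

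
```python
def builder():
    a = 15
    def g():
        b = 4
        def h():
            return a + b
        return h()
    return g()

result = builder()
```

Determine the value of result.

Step 1: builder() defines a = 15. g() defines b = 4.
Step 2: h() accesses both from enclosing scopes: a = 15, b = 4.
Step 3: result = 15 + 4 = 19

The answer is 19.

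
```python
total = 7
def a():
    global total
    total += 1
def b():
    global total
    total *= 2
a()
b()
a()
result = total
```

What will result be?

Step 1: total = 7.
Step 2: a(): total = 7 + 1 = 8.
Step 3: b(): total = 8 * 2 = 16.
Step 4: a(): total = 16 + 1 = 17

The answer is 17.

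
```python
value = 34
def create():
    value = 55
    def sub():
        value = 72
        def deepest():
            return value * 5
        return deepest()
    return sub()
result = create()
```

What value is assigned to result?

Step 1: deepest() looks up value through LEGB: not local, finds value = 72 in enclosing sub().
Step 2: Returns 72 * 5 = 360.
Step 3: result = 360

The answer is 360.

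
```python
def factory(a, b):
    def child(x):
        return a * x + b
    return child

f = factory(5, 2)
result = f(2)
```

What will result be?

Step 1: factory(5, 2) captures a = 5, b = 2.
Step 2: f(2) computes 5 * 2 + 2 = 12.
Step 3: result = 12

The answer is 12.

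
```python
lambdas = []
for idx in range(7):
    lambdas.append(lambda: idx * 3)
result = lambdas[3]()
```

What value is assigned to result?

Step 1: All lambdas reference the same variable idx (late binding).
Step 2: After the loop, idx = 6. Every lambda returns idx * 3.
Step 3: lambdas[3]() = 6 * 3 = 18

The answer is 18.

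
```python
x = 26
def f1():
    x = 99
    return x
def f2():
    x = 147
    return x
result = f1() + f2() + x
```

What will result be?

Step 1: Each function shadows global x with its own local.
Step 2: f1() returns 99, f2() returns 147.
Step 3: Global x = 26 is unchanged. result = 99 + 147 + 26 = 272

The answer is 272.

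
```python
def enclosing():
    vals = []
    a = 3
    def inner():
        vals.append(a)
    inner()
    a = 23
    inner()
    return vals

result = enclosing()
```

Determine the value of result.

Step 1: a = 3. inner() appends current a to vals.
Step 2: First inner(): appends 3. Then a = 23.
Step 3: Second inner(): appends 23 (closure sees updated a). result = [3, 23]

The answer is [3, 23].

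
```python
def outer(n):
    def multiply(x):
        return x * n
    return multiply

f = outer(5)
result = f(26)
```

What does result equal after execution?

Step 1: outer(5) returns multiply closure with n = 5.
Step 2: f(26) computes 26 * 5 = 130.
Step 3: result = 130

The answer is 130.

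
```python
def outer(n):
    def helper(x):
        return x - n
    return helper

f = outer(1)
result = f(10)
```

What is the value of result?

Step 1: outer(1) creates a closure capturing n = 1.
Step 2: f(10) computes 10 - 1 = 9.
Step 3: result = 9

The answer is 9.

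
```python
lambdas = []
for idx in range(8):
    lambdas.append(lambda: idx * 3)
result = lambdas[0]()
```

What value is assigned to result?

Step 1: All lambdas reference the same variable idx (late binding).
Step 2: After the loop, idx = 7. Every lambda returns idx * 3.
Step 3: lambdas[0]() = 7 * 3 = 21

The answer is 21.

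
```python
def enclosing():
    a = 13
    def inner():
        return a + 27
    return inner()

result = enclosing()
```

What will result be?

Step 1: enclosing() defines a = 13.
Step 2: inner() reads a = 13 from enclosing scope, returns 13 + 27 = 40.
Step 3: result = 40

The answer is 40.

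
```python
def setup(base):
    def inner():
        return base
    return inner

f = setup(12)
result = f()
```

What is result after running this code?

Step 1: setup(12) creates closure capturing base = 12.
Step 2: f() returns the captured base = 12.
Step 3: result = 12

The answer is 12.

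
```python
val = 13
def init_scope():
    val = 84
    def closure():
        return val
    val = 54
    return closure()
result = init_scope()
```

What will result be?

Step 1: init_scope() sets val = 84, then later val = 54.
Step 2: closure() is called after val is reassigned to 54. Closures capture variables by reference, not by value.
Step 3: result = 54

The answer is 54.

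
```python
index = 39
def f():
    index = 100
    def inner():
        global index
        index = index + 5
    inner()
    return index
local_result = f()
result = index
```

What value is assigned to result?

Step 1: Global index = 39. f() creates local index = 100.
Step 2: inner() declares global index and adds 5: global index = 39 + 5 = 44.
Step 3: f() returns its local index = 100 (unaffected by inner).
Step 4: result = global index = 44

The answer is 44.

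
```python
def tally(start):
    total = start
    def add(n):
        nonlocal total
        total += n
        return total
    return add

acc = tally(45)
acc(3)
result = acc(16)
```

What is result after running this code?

Step 1: tally(45) creates closure with total = 45.
Step 2: First acc(3): total = 45 + 3 = 48.
Step 3: Second acc(16): total = 48 + 16 = 64. result = 64

The answer is 64.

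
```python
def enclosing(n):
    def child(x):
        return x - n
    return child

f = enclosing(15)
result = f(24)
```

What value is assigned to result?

Step 1: enclosing(15) creates a closure capturing n = 15.
Step 2: f(24) computes 24 - 15 = 9.
Step 3: result = 9

The answer is 9.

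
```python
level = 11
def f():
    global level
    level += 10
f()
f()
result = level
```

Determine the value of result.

Step 1: level = 11.
Step 2: First f(): level = 11 + 10 = 21.
Step 3: Second f(): level = 21 + 10 = 31. result = 31

The answer is 31.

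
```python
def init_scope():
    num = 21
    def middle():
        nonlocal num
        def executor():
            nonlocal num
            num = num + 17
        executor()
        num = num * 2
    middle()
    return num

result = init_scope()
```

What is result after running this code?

Step 1: num = 21.
Step 2: executor() adds 17: num = 21 + 17 = 38.
Step 3: middle() doubles: num = 38 * 2 = 76.
Step 4: result = 76

The answer is 76.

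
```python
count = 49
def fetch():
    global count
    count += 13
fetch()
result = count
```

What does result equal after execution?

Step 1: count = 49 globally.
Step 2: fetch() modifies global count: count += 13 = 62.
Step 3: result = 62

The answer is 62.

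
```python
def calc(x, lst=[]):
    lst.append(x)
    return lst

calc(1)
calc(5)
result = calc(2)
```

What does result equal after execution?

Step 1: Mutable default argument gotcha! The list [] is created once.
Step 2: Each call appends to the SAME list: [1], [1, 5], [1, 5, 2].
Step 3: result = [1, 5, 2]

The answer is [1, 5, 2].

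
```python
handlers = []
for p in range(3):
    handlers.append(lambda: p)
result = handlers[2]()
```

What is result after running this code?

Step 1: The loop creates 3 lambdas, all referencing the same variable p.
Step 2: After the loop, p = 2 (final value).
Step 3: handlers[2]() looks up p at call time and finds 2. This is the late binding gotcha. result = 2

The answer is 2.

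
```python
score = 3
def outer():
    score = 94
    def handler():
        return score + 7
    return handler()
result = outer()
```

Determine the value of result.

Step 1: outer() shadows global score with score = 94.
Step 2: handler() finds score = 94 in enclosing scope, computes 94 + 7 = 101.
Step 3: result = 101

The answer is 101.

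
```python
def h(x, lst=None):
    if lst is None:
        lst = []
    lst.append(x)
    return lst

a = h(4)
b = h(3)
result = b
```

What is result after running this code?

Step 1: None default with guard creates a NEW list each call.
Step 2: a = [4] (fresh list). b = [3] (another fresh list).
Step 3: result = [3] (this is the fix for mutable default)

The answer is [3].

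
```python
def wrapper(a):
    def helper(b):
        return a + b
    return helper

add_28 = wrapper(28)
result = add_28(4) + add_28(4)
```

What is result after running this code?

Step 1: add_28 captures a = 28.
Step 2: add_28(4) = 28 + 4 = 32, called twice.
Step 3: result = 32 + 32 = 64

The answer is 64.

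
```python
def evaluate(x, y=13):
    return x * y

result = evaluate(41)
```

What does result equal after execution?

Step 1: evaluate(41) uses default y = 13.
Step 2: Returns 41 * 13 = 533.
Step 3: result = 533

The answer is 533.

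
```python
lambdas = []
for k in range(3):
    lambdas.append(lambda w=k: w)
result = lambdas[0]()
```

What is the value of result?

Step 1: Default argument w=k captures k's value at each iteration.
Step 2: lambdas[0] captured w = 0 when k was 0.
Step 3: result = 0

The answer is 0.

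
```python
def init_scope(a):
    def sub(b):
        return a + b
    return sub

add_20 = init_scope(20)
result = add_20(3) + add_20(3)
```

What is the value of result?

Step 1: add_20 captures a = 20.
Step 2: add_20(3) = 20 + 3 = 23, called twice.
Step 3: result = 23 + 23 = 46

The answer is 46.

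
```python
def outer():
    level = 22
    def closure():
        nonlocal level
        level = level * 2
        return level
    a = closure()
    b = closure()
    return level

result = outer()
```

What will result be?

Step 1: level starts at 22.
Step 2: First closure(): level = 22 * 2 = 44.
Step 3: Second closure(): level = 44 * 2 = 88.
Step 4: result = 88

The answer is 88.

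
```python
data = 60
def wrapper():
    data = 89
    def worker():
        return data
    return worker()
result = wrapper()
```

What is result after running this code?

Step 1: data = 60 globally, but wrapper() defines data = 89 locally.
Step 2: worker() looks up data. Not in local scope, so checks enclosing scope (wrapper) and finds data = 89.
Step 3: result = 89

The answer is 89.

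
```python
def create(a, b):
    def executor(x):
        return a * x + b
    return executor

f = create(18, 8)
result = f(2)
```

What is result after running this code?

Step 1: create(18, 8) captures a = 18, b = 8.
Step 2: f(2) computes 18 * 2 + 8 = 44.
Step 3: result = 44

The answer is 44.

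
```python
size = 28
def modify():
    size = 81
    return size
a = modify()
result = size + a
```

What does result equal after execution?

Step 1: Global size = 28. modify() returns local size = 81.
Step 2: a = 81. Global size still = 28.
Step 3: result = 28 + 81 = 109

The answer is 109.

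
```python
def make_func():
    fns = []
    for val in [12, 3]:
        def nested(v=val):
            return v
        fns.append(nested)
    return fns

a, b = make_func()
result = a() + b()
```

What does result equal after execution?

Step 1: Default argument v=val captures val at each iteration.
Step 2: a() returns 12 (captured at first iteration), b() returns 3 (captured at second).
Step 3: result = 12 + 3 = 15

The answer is 15.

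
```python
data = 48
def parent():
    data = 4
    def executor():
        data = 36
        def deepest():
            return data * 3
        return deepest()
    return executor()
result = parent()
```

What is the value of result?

Step 1: deepest() looks up data through LEGB: not local, finds data = 36 in enclosing executor().
Step 2: Returns 36 * 3 = 108.
Step 3: result = 108

The answer is 108.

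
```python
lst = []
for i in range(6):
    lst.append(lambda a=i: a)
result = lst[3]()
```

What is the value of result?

Step 1: Default argument a=i captures i's value at each iteration.
Step 2: lst[3] captured a = 3 when i was 3.
Step 3: result = 3

The answer is 3.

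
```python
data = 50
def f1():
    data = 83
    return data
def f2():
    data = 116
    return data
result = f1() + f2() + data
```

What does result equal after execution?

Step 1: Each function shadows global data with its own local.
Step 2: f1() returns 83, f2() returns 116.
Step 3: Global data = 50 is unchanged. result = 83 + 116 + 50 = 249

The answer is 249.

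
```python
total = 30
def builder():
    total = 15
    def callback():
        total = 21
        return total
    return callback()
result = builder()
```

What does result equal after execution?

Step 1: Three scopes define total: global (30), builder (15), callback (21).
Step 2: callback() has its own local total = 21, which shadows both enclosing and global.
Step 3: result = 21 (local wins in LEGB)

The answer is 21.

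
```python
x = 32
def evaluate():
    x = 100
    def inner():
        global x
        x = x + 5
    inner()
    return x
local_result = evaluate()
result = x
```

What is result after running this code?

Step 1: Global x = 32. evaluate() creates local x = 100.
Step 2: inner() declares global x and adds 5: global x = 32 + 5 = 37.
Step 3: evaluate() returns its local x = 100 (unaffected by inner).
Step 4: result = global x = 37

The answer is 37.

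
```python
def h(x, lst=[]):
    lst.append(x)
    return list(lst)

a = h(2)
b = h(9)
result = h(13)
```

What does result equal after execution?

Step 1: Default list is shared. list() creates copies for return values.
Step 2: Internal list grows: [2] -> [2, 9] -> [2, 9, 13].
Step 3: result = [2, 9, 13]

The answer is [2, 9, 13].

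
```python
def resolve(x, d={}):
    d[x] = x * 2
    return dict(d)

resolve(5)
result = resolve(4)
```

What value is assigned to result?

Step 1: Mutable default dict is shared across calls.
Step 2: First call adds 5: 10. Second call adds 4: 8.
Step 3: result = {5: 10, 4: 8}

The answer is {5: 10, 4: 8}.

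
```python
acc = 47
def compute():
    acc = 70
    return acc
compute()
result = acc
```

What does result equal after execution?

Step 1: acc = 47 globally.
Step 2: compute() creates a LOCAL acc = 70 (no global keyword!).
Step 3: The global acc is unchanged. result = 47

The answer is 47.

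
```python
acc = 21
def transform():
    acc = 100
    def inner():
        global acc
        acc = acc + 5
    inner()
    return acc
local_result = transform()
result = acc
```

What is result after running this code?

Step 1: Global acc = 21. transform() creates local acc = 100.
Step 2: inner() declares global acc and adds 5: global acc = 21 + 5 = 26.
Step 3: transform() returns its local acc = 100 (unaffected by inner).
Step 4: result = global acc = 26

The answer is 26.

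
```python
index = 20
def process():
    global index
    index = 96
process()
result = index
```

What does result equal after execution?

Step 1: index = 20 globally.
Step 2: process() declares global index and sets it to 96.
Step 3: After process(), global index = 96. result = 96

The answer is 96.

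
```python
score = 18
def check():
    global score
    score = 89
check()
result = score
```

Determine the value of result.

Step 1: score = 18 globally.
Step 2: check() declares global score and sets it to 89.
Step 3: After check(), global score = 89. result = 89

The answer is 89.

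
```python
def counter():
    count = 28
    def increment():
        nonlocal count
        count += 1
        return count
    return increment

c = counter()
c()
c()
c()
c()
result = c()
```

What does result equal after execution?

Step 1: counter() creates closure with count = 28.
Step 2: Each c() call increments count via nonlocal. After 5 calls: 28 + 5 = 33.
Step 3: result = 33

The answer is 33.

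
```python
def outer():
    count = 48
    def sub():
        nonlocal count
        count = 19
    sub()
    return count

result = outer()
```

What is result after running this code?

Step 1: outer() sets count = 48.
Step 2: sub() uses nonlocal to reassign count = 19.
Step 3: result = 19

The answer is 19.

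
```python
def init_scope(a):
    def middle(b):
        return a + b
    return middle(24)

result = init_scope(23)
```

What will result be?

Step 1: init_scope(23) passes a = 23.
Step 2: middle(24) has b = 24, reads a = 23 from enclosing.
Step 3: result = 23 + 24 = 47

The answer is 47.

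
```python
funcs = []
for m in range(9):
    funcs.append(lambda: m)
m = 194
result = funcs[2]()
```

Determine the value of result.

Step 1: Lambdas capture the variable m by reference, not by value.
Step 2: After the loop, m is reassigned to 194.
Step 3: funcs[2]() looks up the current m = 194. result = 194

The answer is 194.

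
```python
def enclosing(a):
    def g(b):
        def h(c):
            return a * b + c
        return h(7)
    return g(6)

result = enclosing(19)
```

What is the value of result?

Step 1: a = 19, b = 6, c = 7.
Step 2: h() computes a * b + c = 19 * 6 + 7 = 121.
Step 3: result = 121

The answer is 121.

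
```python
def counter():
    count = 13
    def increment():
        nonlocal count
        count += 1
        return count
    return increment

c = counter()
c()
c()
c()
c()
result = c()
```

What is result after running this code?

Step 1: counter() creates closure with count = 13.
Step 2: Each c() call increments count via nonlocal. After 5 calls: 13 + 5 = 18.
Step 3: result = 18

The answer is 18.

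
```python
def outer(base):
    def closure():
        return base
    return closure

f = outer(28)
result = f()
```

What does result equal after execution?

Step 1: outer(28) creates closure capturing base = 28.
Step 2: f() returns the captured base = 28.
Step 3: result = 28

The answer is 28.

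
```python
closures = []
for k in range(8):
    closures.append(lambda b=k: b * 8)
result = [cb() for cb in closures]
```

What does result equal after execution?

Step 1: Default arg b=k captures k at each iteration.
Step 2: closures[k] has b defaulting to k, returns k * 8.
Step 3: result = [0, 8, 16, 24, 32, 40, 48, 56]

The answer is [0, 8, 16, 24, 32, 40, 48, 56].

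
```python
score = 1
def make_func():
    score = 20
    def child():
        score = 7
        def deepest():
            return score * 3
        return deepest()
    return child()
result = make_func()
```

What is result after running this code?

Step 1: deepest() looks up score through LEGB: not local, finds score = 7 in enclosing child().
Step 2: Returns 7 * 3 = 21.
Step 3: result = 21

The answer is 21.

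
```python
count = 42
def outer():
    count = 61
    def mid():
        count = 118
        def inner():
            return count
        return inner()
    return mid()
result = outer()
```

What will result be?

Step 1: Three levels of shadowing: global 42, outer 61, mid 118.
Step 2: inner() finds count = 118 in enclosing mid() scope.
Step 3: result = 118

The answer is 118.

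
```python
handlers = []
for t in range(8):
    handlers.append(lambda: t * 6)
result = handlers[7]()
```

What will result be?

Step 1: All lambdas reference the same variable t (late binding).
Step 2: After the loop, t = 7. Every lambda returns t * 6.
Step 3: handlers[7]() = 7 * 6 = 42

The answer is 42.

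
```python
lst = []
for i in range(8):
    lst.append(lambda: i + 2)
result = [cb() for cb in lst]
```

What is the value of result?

Step 1: All lambdas capture i by reference. After the loop, i = 7.
Step 2: Each call returns 7 + 2 = 9.
Step 3: result = [9, 9, 9, 9, 9, 9, 9, 9]

The answer is [9, 9, 9, 9, 9, 9, 9, 9].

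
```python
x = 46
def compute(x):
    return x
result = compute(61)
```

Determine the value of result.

Step 1: Global x = 46.
Step 2: compute(61) takes parameter x = 61, which shadows the global.
Step 3: result = 61

The answer is 61.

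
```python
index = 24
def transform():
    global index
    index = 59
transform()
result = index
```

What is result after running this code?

Step 1: index = 24 globally.
Step 2: transform() declares global index and sets it to 59.
Step 3: After transform(), global index = 59. result = 59

The answer is 59.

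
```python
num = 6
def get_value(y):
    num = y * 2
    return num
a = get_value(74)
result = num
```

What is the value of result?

Step 1: Global num = 6.
Step 2: get_value(74) creates local num = 74 * 2 = 148.
Step 3: Global num unchanged because no global keyword. result = 6

The answer is 6.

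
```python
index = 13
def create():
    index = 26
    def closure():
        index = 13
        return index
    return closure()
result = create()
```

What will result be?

Step 1: Three scopes define index: global (13), create (26), closure (13).
Step 2: closure() has its own local index = 13, which shadows both enclosing and global.
Step 3: result = 13 (local wins in LEGB)

The answer is 13.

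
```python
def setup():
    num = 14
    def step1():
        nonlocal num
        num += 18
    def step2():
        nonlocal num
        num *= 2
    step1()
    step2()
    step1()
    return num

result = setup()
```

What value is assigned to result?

Step 1: num = 14.
Step 2: step1(): num = 14 + 18 = 32.
Step 3: step2(): num = 32 * 2 = 64.
Step 4: step1(): num = 64 + 18 = 82. result = 82

The answer is 82.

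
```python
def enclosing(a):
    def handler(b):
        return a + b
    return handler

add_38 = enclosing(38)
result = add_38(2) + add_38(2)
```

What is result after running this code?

Step 1: add_38 captures a = 38.
Step 2: add_38(2) = 38 + 2 = 40, called twice.
Step 3: result = 40 + 40 = 80

The answer is 80.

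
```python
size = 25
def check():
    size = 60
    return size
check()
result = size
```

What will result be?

Step 1: size = 25 globally.
Step 2: check() creates a LOCAL size = 60 (no global keyword!).
Step 3: The global size is unchanged. result = 25

The answer is 25.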